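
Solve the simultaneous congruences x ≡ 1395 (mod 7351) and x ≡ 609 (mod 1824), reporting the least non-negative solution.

Write x = 1395 + 7351·k. Then 7351·k ≡ 609 − 1395 ≡ 1038 (mod 1824).
Need 7351⁻¹ mod 1824. Extended Euclid on (1824, 55):
1824 = 33*55 + 9
55 = 6*9 + 1
9 = 9*1 + 0
Back-substitute:
1 = 55 − 6·9
1 = −6·1824 + 199·55
7351⁻¹ ≡ 199 (mod 1824), so k ≡ 199·1038 ≡ 450 (mod 1824).
x = 1395 + 7351·450 = 3309345.

3309345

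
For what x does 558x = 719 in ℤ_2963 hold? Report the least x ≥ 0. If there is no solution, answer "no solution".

First find gcd(558, 2963):
2963 = 5·558 + 173
558 = 3·173 + 39
173 = 4·39 + 17
39 = 2·17 + 5
17 = 3·5 + 2
5 = 2·2 + 1
2 = 2·1 + 0
gcd = 1, so a unique solution mod 2963 exists.
Back-substitute for the Bézout coefficients:
1 = 5 − 2·2
1 = −2·17 + 7·5
1 = 7·39 − 16·17
1 = −16·173 + 71·39
1 = 71·558 − 229·173
1 = −229·2963 + 1216·558
So 558·(1216) ≡ 1 (mod 2963), giving 558⁻¹ ≡ 1216.
x ≡ 558⁻¹·719 ≡ 1216·719 ≡ 219 (mod 2963).

219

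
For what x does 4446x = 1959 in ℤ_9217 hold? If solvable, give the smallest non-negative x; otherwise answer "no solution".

gcd(4446, 9217):
9217 = 2·4446 + 325
4446 = 13·325 + 221
325 = 1·221 + 104
221 = 2·104 + 13
104 = 8·13 + 0
gcd = 13, but 13 ∤ 1959, so the congruence has no solution.

no solution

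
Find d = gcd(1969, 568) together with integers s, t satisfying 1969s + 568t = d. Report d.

1

Apply Euclid's algorithm to 1969 and 568:
1969 = 3*568 + 265
568 = 2*265 + 38
265 = 6*38 + 37
38 = 1*37 + 1
37 = 37*1 + 0
gcd(1969, 568) = 1.
Express as a combination:
1 = 38 − 37
1 = −265 + 7·38
1 = 7·568 − 15·265
1 = −15·1969 + 52·568
So 1 = (-15)·1969 + (52)·568.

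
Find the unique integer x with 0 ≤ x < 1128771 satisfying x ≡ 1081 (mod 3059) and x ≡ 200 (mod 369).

851483

Write x = 1081 + 3059·k. Then 3059·k ≡ 200 − 1081 ≡ 226 (mod 369).
Need 3059⁻¹ mod 369. Extended Euclid on (369, 107):
369 = 3×107 + 48
107 = 2×48 + 11
48 = 4×11 + 4
11 = 2×4 + 3
4 = 1×3 + 1
3 = 3×1 + 0
Back-substitute:
1 = 4 − 3
1 = −11 + 3·4
1 = 3·48 − 13·11
1 = −13·107 + 29·48
1 = 29·369 − 100·107
3059⁻¹ ≡ 269 (mod 369), so k ≡ 269·226 ≡ 278 (mod 369).
x = 1081 + 3059·278 = 851483.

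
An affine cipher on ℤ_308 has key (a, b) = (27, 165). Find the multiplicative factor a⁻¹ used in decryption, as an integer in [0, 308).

251

Run Euclid on (308, 27):
308 = 11*27 + 11
27 = 2*11 + 5
11 = 2*5 + 1
5 = 5*1 + 0
The gcd is 1. Working backward:
1 = 11 − 2·5
1 = −2·27 + 5·11
1 = 5·308 − 57·27
Thus 27·(-57) ≡ 1 (mod 308); reducing, -57 mod 308 = 251.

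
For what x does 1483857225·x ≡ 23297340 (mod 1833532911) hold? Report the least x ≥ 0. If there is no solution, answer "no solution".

gcd(1483857225, 1833532911):
1833532911 = 1×1483857225 + 349675686
1483857225 = 4×349675686 + 85154481
349675686 = 4×85154481 + 9057762
85154481 = 9×9057762 + 3634623
9057762 = 2×3634623 + 1788516
3634623 = 2×1788516 + 57591
1788516 = 31×57591 + 3195
57591 = 18×3195 + 81
3195 = 39×81 + 36
81 = 2×36 + 9
36 = 4×9 + 0
gcd = 9, but 9 ∤ 23297340, so the congruence has no solution.

no solution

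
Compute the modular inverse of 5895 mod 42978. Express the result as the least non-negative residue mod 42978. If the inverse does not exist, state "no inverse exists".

no inverse exists

Compute gcd(5895, 42978):
42978 = 7×5895 + 1713
5895 = 3×1713 + 756
1713 = 2×756 + 201
756 = 3×201 + 153
201 = 1×153 + 48
153 = 3×48 + 9
48 = 5×9 + 3
9 = 3×3 + 0
gcd(5895, 42978) = 3 ≠ 1, so 5895 has no multiplicative inverse modulo 42978.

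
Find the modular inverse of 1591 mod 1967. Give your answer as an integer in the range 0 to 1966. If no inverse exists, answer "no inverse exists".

1334

gcd(1967, 1591) by repeated division:
1967 = 1·1591 + 376
1591 = 4·376 + 87
376 = 4·87 + 28
87 = 3·28 + 3
28 = 9·3 + 1
3 = 3·1 + 0
The gcd is 1. Working backward:
1 = 28 − 9·3
1 = −9·87 + 28·28
1 = 28·376 − 121·87
1 = −121·1591 + 512·376
1 = 512·1967 − 633·1591
Thus 1591·(-633) ≡ 1 (mod 1967); reducing, -633 mod 1967 = 1334.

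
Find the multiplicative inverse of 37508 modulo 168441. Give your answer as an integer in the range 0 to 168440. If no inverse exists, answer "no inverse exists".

68597

Apply the Euclidean algorithm to 168441 and 37508:
168441 = 4·37508 + 18409
37508 = 2·18409 + 690
18409 = 26·690 + 469
690 = 1·469 + 221
469 = 2·221 + 27
221 = 8·27 + 5
27 = 5·5 + 2
5 = 2·2 + 1
2 = 2·1 + 0
Since gcd(37508, 168441) = 1, back-substitute to write 1 as a combination:
1 = 5 − 2·2
1 = −2·27 + 11·5
1 = 11·221 − 90·27
1 = −90·469 + 191·221
1 = 191·690 − 281·469
1 = −281·18409 + 7497·690
1 = 7497·37508 − 15275·18409
1 = −15275·168441 + 68597·37508
So 37508·68597 ≡ 1 (mod 168441).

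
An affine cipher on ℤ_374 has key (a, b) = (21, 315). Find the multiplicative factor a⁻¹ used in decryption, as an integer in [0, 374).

285

Apply the Euclidean algorithm to 374 and 21:
374 = 17*21 + 17
21 = 1*17 + 4
17 = 4*4 + 1
4 = 4*1 + 0
Since gcd(21, 374) = 1, back-substitute to write 1 as a combination:
1 = 17 − 4·4
1 = −4·21 + 5·17
1 = 5·374 − 89·21
So 21·(-89) ≡ 1 (mod 374), and -89 ≡ 285 (mod 374).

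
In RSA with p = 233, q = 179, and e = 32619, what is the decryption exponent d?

16467

φ(n) = (p−1)(q−1) = 232·178 = 41296.
Need d with 32619·d ≡ 1 (mod 41296). Apply the extended Euclidean algorithm:
41296 = 1×32619 + 8677
32619 = 3×8677 + 6588
8677 = 1×6588 + 2089
6588 = 3×2089 + 321
2089 = 6×321 + 163
321 = 1×163 + 158
163 = 1×158 + 5
158 = 31×5 + 3
5 = 1×3 + 2
3 = 1×2 + 1
2 = 2×1 + 0
Back-substitute:
1 = 3 − 2
1 = −5 + 2·3
1 = 2·158 − 63·5
1 = −63·163 + 65·158
1 = 65·321 − 128·163
1 = −128·2089 + 833·321
1 = 833·6588 − 2627·2089
1 = −2627·8677 + 3460·6588
1 = 3460·32619 − 13007·8677
1 = −13007·41296 + 16467·32619
So 32619·16467 ≡ 1 (mod 41296), hence d = 16467.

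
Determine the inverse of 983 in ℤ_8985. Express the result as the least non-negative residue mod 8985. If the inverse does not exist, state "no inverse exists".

4232

Run Euclid on (8985, 983):
8985 = 9·983 + 138
983 = 7·138 + 17
138 = 8·17 + 2
17 = 8·2 + 1
2 = 2·1 + 0
The gcd is 1. Working backward:
1 = 17 − 8·2
1 = −8·138 + 65·17
1 = 65·983 − 463·138
1 = −463·8985 + 4232·983
So 983·4232 ≡ 1 (mod 8985).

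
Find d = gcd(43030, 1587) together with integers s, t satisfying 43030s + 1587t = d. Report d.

1

Euclidean algorithm:
43030 = 27*1587 + 181
1587 = 8*181 + 139
181 = 1*139 + 42
139 = 3*42 + 13
42 = 3*13 + 3
13 = 4*3 + 1
3 = 3*1 + 0
gcd(43030, 1587) = 1.
Working backward:
1 = 13 − 4·3
1 = −4·42 + 13·13
1 = 13·139 − 43·42
1 = −43·181 + 56·139
1 = 56·1587 − 491·181
1 = −491·43030 + 13313·1587
So 1 = (-491)·43030 + (13313)·1587.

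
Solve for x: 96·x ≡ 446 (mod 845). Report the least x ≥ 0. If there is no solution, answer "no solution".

656

First find gcd(96, 845):
845 = 8·96 + 77
96 = 1·77 + 19
77 = 4·19 + 1
19 = 19·1 + 0
gcd = 1, so a unique solution mod 845 exists.
Back-substitute for the Bézout coefficients:
1 = 77 − 4·19
1 = −4·96 + 5·77
1 = 5·845 − 44·96
So 96·(-44) ≡ 1 (mod 845), giving 96⁻¹ ≡ 801.
x ≡ 96⁻¹·446 ≡ 801·446 ≡ 656 (mod 845).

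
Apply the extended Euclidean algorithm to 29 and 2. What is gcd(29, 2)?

Repeated division:
29 = 14·2 + 1
2 = 2·1 + 0
gcd(29, 2) = 1.
Express as a combination:
1 = 29 − 14·2
So 1 = (1)·29 + (-14)·2.

1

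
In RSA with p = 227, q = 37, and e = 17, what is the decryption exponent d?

φ(n) = (p−1)(q−1) = 226·36 = 8136.
Need d with 17·d ≡ 1 (mod 8136). Apply the extended Euclidean algorithm:
8136 = 478×17 + 10
17 = 1×10 + 7
10 = 1×7 + 3
7 = 2×3 + 1
3 = 3×1 + 0
Back-substitute:
1 = 7 − 2·3
1 = −2·10 + 3·7
1 = 3·17 − 5·10
1 = −5·8136 + 2393·17
So 17·2393 ≡ 1 (mod 8136), hence d = 2393.

2393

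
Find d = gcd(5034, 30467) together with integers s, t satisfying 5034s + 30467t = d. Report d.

1

Euclidean algorithm:
30467 = 6·5034 + 263
5034 = 19·263 + 37
263 = 7·37 + 4
37 = 9·4 + 1
4 = 4·1 + 0
gcd(5034, 30467) = 1.
Working backward:
1 = 37 − 9·4
1 = −9·263 + 64·37
1 = 64·5034 − 1225·263
1 = −1225·30467 + 7414·5034
So 1 = (-1225)·30467 + (7414)·5034.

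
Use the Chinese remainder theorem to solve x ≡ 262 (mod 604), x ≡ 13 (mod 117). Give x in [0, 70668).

Write x = 262 + 604·k. Then 604·k ≡ 13 − 262 ≡ 102 (mod 117).
Need 604⁻¹ mod 117. Extended Euclid on (117, 19):
117 = 6·19 + 3
19 = 6·3 + 1
3 = 3·1 + 0
Back-substitute:
1 = 19 − 6·3
1 = −6·117 + 37·19
604⁻¹ ≡ 37 (mod 117), so k ≡ 37·102 ≡ 30 (mod 117).
x = 262 + 604·30 = 18382.

18382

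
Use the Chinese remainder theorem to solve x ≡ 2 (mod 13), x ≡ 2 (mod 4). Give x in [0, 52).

2

Write x = 2 + 13·k. Then 13·k ≡ 2 − 2 ≡ 0 (mod 4).
Need 13⁻¹ mod 4. Extended Euclid on (4, 1):
4 = 4×1 + 0
13⁻¹ ≡ 1 (mod 4), so k ≡ 1·0 ≡ 0 (mod 4).
x = 2 + 13·0 = 2.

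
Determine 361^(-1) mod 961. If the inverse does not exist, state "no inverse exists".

386

Run Euclid on (961, 361):
961 = 2*361 + 239
361 = 1*239 + 122
239 = 1*122 + 117
122 = 1*117 + 5
117 = 23*5 + 2
5 = 2*2 + 1
2 = 2*1 + 0
gcd = 1, so the inverse exists. Back-substitute:
1 = 5 − 2·2
1 = −2·117 + 47·5
1 = 47·122 − 49·117
1 = −49·239 + 96·122
1 = 96·361 − 145·239
1 = −145·961 + 386·361
So 361·386 ≡ 1 (mod 961).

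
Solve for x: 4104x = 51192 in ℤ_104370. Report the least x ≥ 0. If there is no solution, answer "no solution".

928

First find gcd(4104, 104370):
104370 = 25*4104 + 1770
4104 = 2*1770 + 564
1770 = 3*564 + 78
564 = 7*78 + 18
78 = 4*18 + 6
18 = 3*6 + 0
gcd = 6 and 6 | 51192, so solutions exist. Divide through by 6: 684x ≡ 8532 (mod 17395).
Now find 684⁻¹ mod 17395:
17395 = 25·684 + 295
684 = 2·295 + 94
295 = 3·94 + 13
94 = 7·13 + 3
13 = 4·3 + 1
3 = 3·1 + 0
Back-substitute:
1 = 13 − 4·3
1 = −4·94 + 29·13
1 = 29·295 − 91·94
1 = −91·684 + 211·295
1 = 211·17395 − 5366·684
So 684·(-5366) ≡ 1 (mod 17395), i.e. 684⁻¹ ≡ 12029.
Then x ≡ 12029·8532 ≡ 928 (mod 17395); the smallest non-negative solution is x = 928.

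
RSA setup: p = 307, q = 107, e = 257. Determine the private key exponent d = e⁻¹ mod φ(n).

17417

φ(n) = (p−1)(q−1) = 306·106 = 32436.
Need d with 257·d ≡ 1 (mod 32436). Apply the extended Euclidean algorithm:
32436 = 126×257 + 54
257 = 4×54 + 41
54 = 1×41 + 13
41 = 3×13 + 2
13 = 6×2 + 1
2 = 2×1 + 0
Back-substitute:
1 = 13 − 6·2
1 = −6·41 + 19·13
1 = 19·54 − 25·41
1 = −25·257 + 119·54
1 = 119·32436 − 15019·257
So 257·(-15019) ≡ 1 (mod 32436), hence d ≡ -15019 ≡ 17417 (mod 32436).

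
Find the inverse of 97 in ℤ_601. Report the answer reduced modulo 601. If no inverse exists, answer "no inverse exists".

316

gcd(601, 97) by repeated division:
601 = 6×97 + 19
97 = 5×19 + 2
19 = 9×2 + 1
2 = 2×1 + 0
The gcd is 1. Working backward:
1 = 19 − 9·2
1 = −9·97 + 46·19
1 = 46·601 − 285·97
Thus 97·(-285) ≡ 1 (mod 601); reducing, -285 mod 601 = 316.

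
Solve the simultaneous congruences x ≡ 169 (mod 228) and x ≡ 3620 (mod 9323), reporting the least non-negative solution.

Write x = 169 + 228·k. Then 228·k ≡ 3620 − 169 ≡ 3451 (mod 9323).
Need 228⁻¹ mod 9323. Extended Euclid on (9323, 228):
9323 = 40×228 + 203
228 = 1×203 + 25
203 = 8×25 + 3
25 = 8×3 + 1
3 = 3×1 + 0
Back-substitute:
1 = 25 − 8·3
1 = −8·203 + 65·25
1 = 65·228 − 73·203
1 = −73·9323 + 2985·228
228⁻¹ ≡ 2985 (mod 9323), so k ≡ 2985·3451 ≡ 8643 (mod 9323).
x = 169 + 228·8643 = 1970773.

1970773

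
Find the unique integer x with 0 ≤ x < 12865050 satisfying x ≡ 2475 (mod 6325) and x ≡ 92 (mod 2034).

Write x = 2475 + 6325·k. Then 6325·k ≡ 92 − 2475 ≡ 1685 (mod 2034).
Need 6325⁻¹ mod 2034. Extended Euclid on (2034, 223):
2034 = 9*223 + 27
223 = 8*27 + 7
27 = 3*7 + 6
7 = 1*6 + 1
6 = 6*1 + 0
Back-substitute:
1 = 7 − 6
1 = −27 + 4·7
1 = 4·223 − 33·27
1 = −33·2034 + 301·223
6325⁻¹ ≡ 301 (mod 2034), so k ≡ 301·1685 ≡ 719 (mod 2034).
x = 2475 + 6325·719 = 4550150.

4550150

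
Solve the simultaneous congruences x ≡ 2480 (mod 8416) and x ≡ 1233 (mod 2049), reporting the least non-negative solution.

Write x = 2480 + 8416·k. Then 8416·k ≡ 1233 − 2480 ≡ 802 (mod 2049).
Need 8416⁻¹ mod 2049. Extended Euclid on (2049, 220):
2049 = 9*220 + 69
220 = 3*69 + 13
69 = 5*13 + 4
13 = 3*4 + 1
4 = 4*1 + 0
Back-substitute:
1 = 13 − 3·4
1 = −3·69 + 16·13
1 = 16·220 − 51·69
1 = −51·2049 + 475·220
8416⁻¹ ≡ 475 (mod 2049), so k ≡ 475·802 ≡ 1885 (mod 2049).
x = 2480 + 8416·1885 = 15866640.

15866640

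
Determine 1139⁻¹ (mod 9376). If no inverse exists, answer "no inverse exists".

1243

gcd(9376, 1139) by repeated division:
9376 = 8*1139 + 264
1139 = 4*264 + 83
264 = 3*83 + 15
83 = 5*15 + 8
15 = 1*8 + 7
8 = 1*7 + 1
7 = 7*1 + 0
The gcd is 1. Working backward:
1 = 8 − 7
1 = −15 + 2·8
1 = 2·83 − 11·15
1 = −11·264 + 35·83
1 = 35·1139 − 151·264
1 = −151·9376 + 1243·1139
So 1139·1243 ≡ 1 (mod 9376).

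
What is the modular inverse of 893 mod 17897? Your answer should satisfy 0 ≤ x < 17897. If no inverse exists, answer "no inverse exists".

Extended Euclidean algorithm:
17897 = 20×893 + 37
893 = 24×37 + 5
37 = 7×5 + 2
5 = 2×2 + 1
2 = 2×1 + 0
Since gcd(893, 17897) = 1, back-substitute to write 1 as a combination:
1 = 5 − 2·2
1 = −2·37 + 15·5
1 = 15·893 − 362·37
1 = −362·17897 + 7255·893
So 893·7255 ≡ 1 (mod 17897).

7255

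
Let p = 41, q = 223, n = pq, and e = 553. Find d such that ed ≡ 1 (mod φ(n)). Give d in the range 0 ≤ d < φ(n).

φ(n) = (p−1)(q−1) = 40·222 = 8880.
Need d with 553·d ≡ 1 (mod 8880). Apply the extended Euclidean algorithm:
8880 = 16·553 + 32
553 = 17·32 + 9
32 = 3·9 + 5
9 = 1·5 + 4
5 = 1·4 + 1
4 = 4·1 + 0
Back-substitute:
1 = 5 − 4
1 = −9 + 2·5
1 = 2·32 − 7·9
1 = −7·553 + 121·32
1 = 121·8880 − 1943·553
So 553·(-1943) ≡ 1 (mod 8880), hence d ≡ -1943 ≡ 6937 (mod 8880).

6937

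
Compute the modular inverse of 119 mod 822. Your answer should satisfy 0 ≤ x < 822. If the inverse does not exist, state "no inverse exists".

gcd(822, 119) by repeated division:
822 = 6·119 + 108
119 = 1·108 + 11
108 = 9·11 + 9
11 = 1·9 + 2
9 = 4·2 + 1
2 = 2·1 + 0
Since gcd(119, 822) = 1, back-substitute to write 1 as a combination:
1 = 9 − 4·2
1 = −4·11 + 5·9
1 = 5·108 − 49·11
1 = −49·119 + 54·108
1 = 54·822 − 373·119
Hence 119⁻¹ ≡ -373 ≡ 449 (mod 822).

449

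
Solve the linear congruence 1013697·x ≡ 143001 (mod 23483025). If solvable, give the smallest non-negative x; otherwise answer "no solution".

First find gcd(1013697, 23483025):
23483025 = 23·1013697 + 167994
1013697 = 6·167994 + 5733
167994 = 29·5733 + 1737
5733 = 3·1737 + 522
1737 = 3·522 + 171
522 = 3·171 + 9
171 = 19·9 + 0
gcd = 9 and 9 | 143001, so solutions exist. Divide through by 9: 112633x ≡ 15889 (mod 2609225).
Now find 112633⁻¹ mod 2609225:
2609225 = 23·112633 + 18666
112633 = 6·18666 + 637
18666 = 29·637 + 193
637 = 3·193 + 58
193 = 3·58 + 19
58 = 3·19 + 1
19 = 19·1 + 0
Back-substitute:
1 = 58 − 3·19
1 = −3·193 + 10·58
1 = 10·637 − 33·193
1 = −33·18666 + 967·637
1 = 967·112633 − 5835·18666
1 = −5835·2609225 + 135172·112633
So 112633⁻¹ ≡ 135172 (mod 2609225).
Then x ≡ 135172·15889 ≡ 355733 (mod 2609225); the smallest non-negative solution is x = 355733.

355733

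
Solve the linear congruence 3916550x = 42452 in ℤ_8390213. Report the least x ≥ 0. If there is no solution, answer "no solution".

5731356

First find gcd(3916550, 8390213):
8390213 = 2×3916550 + 557113
3916550 = 7×557113 + 16759
557113 = 33×16759 + 4066
16759 = 4×4066 + 495
4066 = 8×495 + 106
495 = 4×106 + 71
106 = 1×71 + 35
71 = 2×35 + 1
35 = 35×1 + 0
gcd = 1, so a unique solution mod 8390213 exists.
Back-substitute for the Bézout coefficients:
1 = 71 − 2·35
1 = −2·106 + 3·71
1 = 3·495 − 14·106
1 = −14·4066 + 115·495
1 = 115·16759 − 474·4066
1 = −474·557113 + 15757·16759
1 = 15757·3916550 − 110773·557113
1 = −110773·8390213 + 237303·3916550
So 3916550·(237303) ≡ 1 (mod 8390213), giving 3916550⁻¹ ≡ 237303.
x ≡ 3916550⁻¹·42452 ≡ 237303·42452 ≡ 5731356 (mod 8390213).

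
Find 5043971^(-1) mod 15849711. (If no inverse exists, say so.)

Run Euclid on (15849711, 5043971):
15849711 = 3*5043971 + 717798
5043971 = 7*717798 + 19385
717798 = 37*19385 + 553
19385 = 35*553 + 30
553 = 18*30 + 13
30 = 2*13 + 4
13 = 3*4 + 1
4 = 4*1 + 0
The gcd is 1. Working backward:
1 = 13 − 3·4
1 = −3·30 + 7·13
1 = 7·553 − 129·30
1 = −129·19385 + 4522·553
1 = 4522·717798 − 167443·19385
1 = −167443·5043971 + 1176623·717798
1 = 1176623·15849711 − 3697312·5043971
Thus 5043971·(-3697312) ≡ 1 (mod 15849711); reducing, -3697312 mod 15849711 = 12152399.

12152399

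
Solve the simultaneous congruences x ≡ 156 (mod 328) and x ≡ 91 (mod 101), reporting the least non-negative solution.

19180

Write x = 156 + 328·k. Then 328·k ≡ 91 − 156 ≡ 36 (mod 101).
Need 328⁻¹ mod 101. Extended Euclid on (101, 25):
101 = 4×25 + 1
25 = 25×1 + 0
Back-substitute:
1 = 101 − 4·25
328⁻¹ ≡ 97 (mod 101), so k ≡ 97·36 ≡ 58 (mod 101).
x = 156 + 328·58 = 19180.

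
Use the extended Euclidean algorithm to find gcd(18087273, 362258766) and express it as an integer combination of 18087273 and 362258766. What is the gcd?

9

Euclidean algorithm:
362258766 = 20*18087273 + 513306
18087273 = 35*513306 + 121563
513306 = 4*121563 + 27054
121563 = 4*27054 + 13347
27054 = 2*13347 + 360
13347 = 37*360 + 27
360 = 13*27 + 9
27 = 3*9 + 0
gcd(18087273, 362258766) = 9.
Back-substituting:
9 = 360 − 13·27
9 = −13·13347 + 482·360
9 = 482·27054 − 977·13347
9 = −977·121563 + 4390·27054
9 = 4390·513306 − 18537·121563
9 = −18537·18087273 + 653185·513306
9 = 653185·362258766 − 13082237·18087273
So 9 = (653185)·362258766 + (-13082237)·18087273.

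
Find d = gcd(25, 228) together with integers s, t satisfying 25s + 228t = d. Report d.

Apply Euclid's algorithm to 228 and 25:
228 = 9*25 + 3
25 = 8*3 + 1
3 = 3*1 + 0
gcd(25, 228) = 1.
Working backward:
1 = 25 − 8·3
1 = −8·228 + 73·25
So 1 = (-8)·228 + (73)·25.

1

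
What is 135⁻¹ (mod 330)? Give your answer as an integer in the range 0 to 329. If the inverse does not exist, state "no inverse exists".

Euclidean algorithm on 330, 135:
330 = 2×135 + 60
135 = 2×60 + 15
60 = 4×15 + 0
gcd(135, 330) = 15 ≠ 1, so 135 has no multiplicative inverse modulo 330.

no inverse exists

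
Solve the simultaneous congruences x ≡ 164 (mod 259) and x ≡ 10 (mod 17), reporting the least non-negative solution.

Write x = 164 + 259·k. Then 259·k ≡ 10 − 164 ≡ 16 (mod 17).
Need 259⁻¹ mod 17. Extended Euclid on (17, 4):
17 = 4·4 + 1
4 = 4·1 + 0
Back-substitute:
1 = 17 − 4·4
259⁻¹ ≡ 13 (mod 17), so k ≡ 13·16 ≡ 4 (mod 17).
x = 164 + 259·4 = 1200.

1200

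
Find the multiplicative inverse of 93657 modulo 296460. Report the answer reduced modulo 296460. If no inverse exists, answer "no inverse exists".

no inverse exists

Euclidean algorithm on 296460, 93657:
296460 = 3×93657 + 15489
93657 = 6×15489 + 723
15489 = 21×723 + 306
723 = 2×306 + 111
306 = 2×111 + 84
111 = 1×84 + 27
84 = 3×27 + 3
27 = 9×3 + 0
The gcd is 3, not 1, hence no inverse exists.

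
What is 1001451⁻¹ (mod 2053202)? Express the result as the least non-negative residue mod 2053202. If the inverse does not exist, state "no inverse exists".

1998137

Apply the Euclidean algorithm to 2053202 and 1001451:
2053202 = 2*1001451 + 50300
1001451 = 19*50300 + 45751
50300 = 1*45751 + 4549
45751 = 10*4549 + 261
4549 = 17*261 + 112
261 = 2*112 + 37
112 = 3*37 + 1
37 = 37*1 + 0
Since gcd(1001451, 2053202) = 1, back-substitute to write 1 as a combination:
1 = 112 − 3·37
1 = −3·261 + 7·112
1 = 7·4549 − 122·261
1 = −122·45751 + 1227·4549
1 = 1227·50300 − 1349·45751
1 = −1349·1001451 + 26858·50300
1 = 26858·2053202 − 55065·1001451
So 1001451·(-55065) ≡ 1 (mod 2053202), and -55065 ≡ 1998137 (mod 2053202).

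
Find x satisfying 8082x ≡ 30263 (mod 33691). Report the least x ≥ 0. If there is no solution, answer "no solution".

19142

First find gcd(8082, 33691):
33691 = 4*8082 + 1363
8082 = 5*1363 + 1267
1363 = 1*1267 + 96
1267 = 13*96 + 19
96 = 5*19 + 1
19 = 19*1 + 0
gcd = 1, so a unique solution mod 33691 exists.
Back-substitute for the Bézout coefficients:
1 = 96 − 5·19
1 = −5·1267 + 66·96
1 = 66·1363 − 71·1267
1 = −71·8082 + 421·1363
1 = 421·33691 − 1755·8082
So 8082·(-1755) ≡ 1 (mod 33691), giving 8082⁻¹ ≡ 31936.
x ≡ 8082⁻¹·30263 ≡ 31936·30263 ≡ 19142 (mod 33691).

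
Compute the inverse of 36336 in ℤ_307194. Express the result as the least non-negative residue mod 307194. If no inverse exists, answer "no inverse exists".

Euclidean algorithm on 307194, 36336:
307194 = 8*36336 + 16506
36336 = 2*16506 + 3324
16506 = 4*3324 + 3210
3324 = 1*3210 + 114
3210 = 28*114 + 18
114 = 6*18 + 6
18 = 3*6 + 0
The gcd is 6, not 1, hence no inverse exists.

no inverse exists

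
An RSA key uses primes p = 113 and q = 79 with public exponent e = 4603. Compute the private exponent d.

φ(n) = (p−1)(q−1) = 112·78 = 8736.
Need d with 4603·d ≡ 1 (mod 8736). Apply the extended Euclidean algorithm:
8736 = 1·4603 + 4133
4603 = 1·4133 + 470
4133 = 8·470 + 373
470 = 1·373 + 97
373 = 3·97 + 82
97 = 1·82 + 15
82 = 5·15 + 7
15 = 2·7 + 1
7 = 7·1 + 0
Back-substitute:
1 = 15 − 2·7
1 = −2·82 + 11·15
1 = 11·97 − 13·82
1 = −13·373 + 50·97
1 = 50·470 − 63·373
1 = −63·4133 + 554·470
1 = 554·4603 − 617·4133
1 = −617·8736 + 1171·4603
So 4603·1171 ≡ 1 (mod 8736), hence d = 1171.

1171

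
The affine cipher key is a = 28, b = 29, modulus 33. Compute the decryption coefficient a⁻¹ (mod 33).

Run Euclid on (33, 28):
33 = 1·28 + 5
28 = 5·5 + 3
5 = 1·3 + 2
3 = 1·2 + 1
2 = 2·1 + 0
gcd = 1, so the inverse exists. Back-substitute:
1 = 3 − 2
1 = −5 + 2·3
1 = 2·28 − 11·5
1 = −11·33 + 13·28
So 28·13 ≡ 1 (mod 33).

13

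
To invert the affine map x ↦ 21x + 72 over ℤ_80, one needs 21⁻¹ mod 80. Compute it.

61

Extended Euclidean algorithm:
80 = 3*21 + 17
21 = 1*17 + 4
17 = 4*4 + 1
4 = 4*1 + 0
Since gcd(21, 80) = 1, back-substitute to write 1 as a combination:
1 = 17 − 4·4
1 = −4·21 + 5·17
1 = 5·80 − 19·21
Hence 21⁻¹ ≡ -19 ≡ 61 (mod 80).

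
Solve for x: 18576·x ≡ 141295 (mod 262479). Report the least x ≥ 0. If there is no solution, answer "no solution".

gcd(18576, 262479):
262479 = 14·18576 + 2415
18576 = 7·2415 + 1671
2415 = 1·1671 + 744
1671 = 2·744 + 183
744 = 4·183 + 12
183 = 15·12 + 3
12 = 4·3 + 0
gcd = 3, but 3 ∤ 141295, so the congruence has no solution.

no solution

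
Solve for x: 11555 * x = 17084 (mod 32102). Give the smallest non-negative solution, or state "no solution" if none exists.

22916

First find gcd(11555, 32102):
32102 = 2*11555 + 8992
11555 = 1*8992 + 2563
8992 = 3*2563 + 1303
2563 = 1*1303 + 1260
1303 = 1*1260 + 43
1260 = 29*43 + 13
43 = 3*13 + 4
13 = 3*4 + 1
4 = 4*1 + 0
gcd = 1, so a unique solution mod 32102 exists.
Back-substitute for the Bézout coefficients:
1 = 13 − 3·4
1 = −3·43 + 10·13
1 = 10·1260 − 293·43
1 = −293·1303 + 303·1260
1 = 303·2563 − 596·1303
1 = −596·8992 + 2091·2563
1 = 2091·11555 − 2687·8992
1 = −2687·32102 + 7465·11555
So 11555·(7465) ≡ 1 (mod 32102), giving 11555⁻¹ ≡ 7465.
x ≡ 11555⁻¹·17084 ≡ 7465·17084 ≡ 22916 (mod 32102).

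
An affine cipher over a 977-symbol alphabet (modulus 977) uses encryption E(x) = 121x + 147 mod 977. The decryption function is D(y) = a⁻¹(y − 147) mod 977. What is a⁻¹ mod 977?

759

Extended Euclidean algorithm:
977 = 8·121 + 9
121 = 13·9 + 4
9 = 2·4 + 1
4 = 4·1 + 0
The gcd is 1. Working backward:
1 = 9 − 2·4
1 = −2·121 + 27·9
1 = 27·977 − 218·121
Hence 121⁻¹ ≡ -218 ≡ 759 (mod 977).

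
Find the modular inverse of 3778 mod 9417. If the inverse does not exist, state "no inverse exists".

Extended Euclidean algorithm:
9417 = 2*3778 + 1861
3778 = 2*1861 + 56
1861 = 33*56 + 13
56 = 4*13 + 4
13 = 3*4 + 1
4 = 4*1 + 0
The gcd is 1. Working backward:
1 = 13 − 3·4
1 = −3·56 + 13·13
1 = 13·1861 − 432·56
1 = −432·3778 + 877·1861
1 = 877·9417 − 2186·3778
Thus 3778·(-2186) ≡ 1 (mod 9417); reducing, -2186 mod 9417 = 7231.

7231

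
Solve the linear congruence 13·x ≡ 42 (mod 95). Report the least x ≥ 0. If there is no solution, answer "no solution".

69

First find gcd(13, 95):
95 = 7*13 + 4
13 = 3*4 + 1
4 = 4*1 + 0
gcd = 1, so a unique solution mod 95 exists.
Back-substitute for the Bézout coefficients:
1 = 13 − 3·4
1 = −3·95 + 22·13
So 13·(22) ≡ 1 (mod 95), giving 13⁻¹ ≡ 22.
x ≡ 13⁻¹·42 ≡ 22·42 ≡ 69 (mod 95).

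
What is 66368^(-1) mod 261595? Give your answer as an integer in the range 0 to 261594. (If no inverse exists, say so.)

gcd(261595, 66368) by repeated division:
261595 = 3*66368 + 62491
66368 = 1*62491 + 3877
62491 = 16*3877 + 459
3877 = 8*459 + 205
459 = 2*205 + 49
205 = 4*49 + 9
49 = 5*9 + 4
9 = 2*4 + 1
4 = 4*1 + 0
Since gcd(66368, 261595) = 1, back-substitute to write 1 as a combination:
1 = 9 − 2·4
1 = −2·49 + 11·9
1 = 11·205 − 46·49
1 = −46·459 + 103·205
1 = 103·3877 − 870·459
1 = −870·62491 + 14023·3877
1 = 14023·66368 − 14893·62491
1 = −14893·261595 + 58702·66368
So 66368·58702 ≡ 1 (mod 261595).

58702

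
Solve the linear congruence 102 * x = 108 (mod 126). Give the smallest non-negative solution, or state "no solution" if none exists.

6

First find gcd(102, 126):
126 = 1*102 + 24
102 = 4*24 + 6
24 = 4*6 + 0
gcd = 6 and 6 | 108, so solutions exist. Divide through by 6: 17x ≡ 18 (mod 21).
Now find 17⁻¹ mod 21:
21 = 1×17 + 4
17 = 4×4 + 1
4 = 4×1 + 0
Back-substitute:
1 = 17 − 4·4
1 = −4·21 + 5·17
So 17⁻¹ ≡ 5 (mod 21).
Then x ≡ 5·18 ≡ 6 (mod 21); the smallest non-negative solution is x = 6.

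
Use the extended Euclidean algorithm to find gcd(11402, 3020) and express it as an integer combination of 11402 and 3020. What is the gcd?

2

Apply Euclid's algorithm to 11402 and 3020:
11402 = 3·3020 + 2342
3020 = 1·2342 + 678
2342 = 3·678 + 308
678 = 2·308 + 62
308 = 4·62 + 60
62 = 1·60 + 2
60 = 30·2 + 0
gcd(11402, 3020) = 2.
Back-substituting:
2 = 62 − 60
2 = −308 + 5·62
2 = 5·678 − 11·308
2 = −11·2342 + 38·678
2 = 38·3020 − 49·2342
2 = −49·11402 + 185·3020
So 2 = (-49)·11402 + (185)·3020.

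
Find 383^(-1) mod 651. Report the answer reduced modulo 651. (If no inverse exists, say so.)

Apply the Euclidean algorithm to 651 and 383:
651 = 1*383 + 268
383 = 1*268 + 115
268 = 2*115 + 38
115 = 3*38 + 1
38 = 38*1 + 0
gcd = 1, so the inverse exists. Back-substitute:
1 = 115 − 3·38
1 = −3·268 + 7·115
1 = 7·383 − 10·268
1 = −10·651 + 17·383
So 383·17 ≡ 1 (mod 651).

17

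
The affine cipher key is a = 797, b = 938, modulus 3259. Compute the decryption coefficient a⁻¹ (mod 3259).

1836

Apply the Euclidean algorithm to 3259 and 797:
3259 = 4*797 + 71
797 = 11*71 + 16
71 = 4*16 + 7
16 = 2*7 + 2
7 = 3*2 + 1
2 = 2*1 + 0
Since gcd(797, 3259) = 1, back-substitute to write 1 as a combination:
1 = 7 − 3·2
1 = −3·16 + 7·7
1 = 7·71 − 31·16
1 = −31·797 + 348·71
1 = 348·3259 − 1423·797
So 797·(-1423) ≡ 1 (mod 3259), and -1423 ≡ 1836 (mod 3259).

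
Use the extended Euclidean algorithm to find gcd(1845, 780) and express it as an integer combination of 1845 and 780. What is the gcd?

Repeated division:
1845 = 2·780 + 285
780 = 2·285 + 210
285 = 1·210 + 75
210 = 2·75 + 60
75 = 1·60 + 15
60 = 4·15 + 0
gcd(1845, 780) = 15.
Working backward:
15 = 75 − 60
15 = −210 + 3·75
15 = 3·285 − 4·210
15 = −4·780 + 11·285
15 = 11·1845 − 26·780
So 15 = (11)·1845 + (-26)·780.

15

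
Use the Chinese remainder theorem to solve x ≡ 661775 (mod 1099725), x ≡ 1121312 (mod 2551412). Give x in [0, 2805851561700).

1509669050300

Write x = 661775 + 1099725·k. Then 1099725·k ≡ 1121312 − 661775 ≡ 459537 (mod 2551412).
Need 1099725⁻¹ mod 2551412. Extended Euclid on (2551412, 1099725):
2551412 = 2*1099725 + 351962
1099725 = 3*351962 + 43839
351962 = 8*43839 + 1250
43839 = 35*1250 + 89
1250 = 14*89 + 4
89 = 22*4 + 1
4 = 4*1 + 0
Back-substitute:
1 = 89 − 22·4
1 = −22·1250 + 309·89
1 = 309·43839 − 10837·1250
1 = −10837·351962 + 87005·43839
1 = 87005·1099725 − 271852·351962
1 = −271852·2551412 + 630709·1099725
1099725⁻¹ ≡ 630709 (mod 2551412), so k ≡ 630709·459537 ≡ 1372769 (mod 2551412).
x = 661775 + 1099725·1372769 = 1509669050300.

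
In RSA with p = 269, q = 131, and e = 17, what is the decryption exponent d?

φ(n) = (p−1)(q−1) = 268·130 = 34840.
Need d with 17·d ≡ 1 (mod 34840). Apply the extended Euclidean algorithm:
34840 = 2049*17 + 7
17 = 2*7 + 3
7 = 2*3 + 1
3 = 3*1 + 0
Back-substitute:
1 = 7 − 2·3
1 = −2·17 + 5·7
1 = 5·34840 − 10247·17
So 17·(-10247) ≡ 1 (mod 34840), hence d ≡ -10247 ≡ 24593 (mod 34840).

24593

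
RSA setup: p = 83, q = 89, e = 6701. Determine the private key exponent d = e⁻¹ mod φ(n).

φ(n) = (p−1)(q−1) = 82·88 = 7216.
Need d with 6701·d ≡ 1 (mod 7216). Apply the extended Euclidean algorithm:
7216 = 1*6701 + 515
6701 = 13*515 + 6
515 = 85*6 + 5
6 = 1*5 + 1
5 = 5*1 + 0
Back-substitute:
1 = 6 − 5
1 = −515 + 86·6
1 = 86·6701 − 1119·515
1 = −1119·7216 + 1205·6701
So 6701·1205 ≡ 1 (mod 7216), hence d = 1205.

1205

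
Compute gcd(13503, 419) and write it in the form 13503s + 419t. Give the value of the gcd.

1

Euclidean algorithm:
13503 = 32×419 + 95
419 = 4×95 + 39
95 = 2×39 + 17
39 = 2×17 + 5
17 = 3×5 + 2
5 = 2×2 + 1
2 = 2×1 + 0
gcd(13503, 419) = 1.
Working backward:
1 = 5 − 2·2
1 = −2·17 + 7·5
1 = 7·39 − 16·17
1 = −16·95 + 39·39
1 = 39·419 − 172·95
1 = −172·13503 + 5543·419
So 1 = (-172)·13503 + (5543)·419.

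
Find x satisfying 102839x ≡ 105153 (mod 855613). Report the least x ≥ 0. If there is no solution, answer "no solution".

no solution

gcd(102839, 855613):
855613 = 8*102839 + 32901
102839 = 3*32901 + 4136
32901 = 7*4136 + 3949
4136 = 1*3949 + 187
3949 = 21*187 + 22
187 = 8*22 + 11
22 = 2*11 + 0
gcd = 11, but 11 ∤ 105153, so the congruence has no solution.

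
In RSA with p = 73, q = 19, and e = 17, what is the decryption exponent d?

φ(n) = (p−1)(q−1) = 72·18 = 1296.
Need d with 17·d ≡ 1 (mod 1296). Apply the extended Euclidean algorithm:
1296 = 76*17 + 4
17 = 4*4 + 1
4 = 4*1 + 0
Back-substitute:
1 = 17 − 4·4
1 = −4·1296 + 305·17
So 17·305 ≡ 1 (mod 1296), hence d = 305.

305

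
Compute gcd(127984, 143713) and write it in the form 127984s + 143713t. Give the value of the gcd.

Euclidean algorithm:
143713 = 1*127984 + 15729
127984 = 8*15729 + 2152
15729 = 7*2152 + 665
2152 = 3*665 + 157
665 = 4*157 + 37
157 = 4*37 + 9
37 = 4*9 + 1
9 = 9*1 + 0
gcd(127984, 143713) = 1.
Back-substituting:
1 = 37 − 4·9
1 = −4·157 + 17·37
1 = 17·665 − 72·157
1 = −72·2152 + 233·665
1 = 233·15729 − 1703·2152
1 = −1703·127984 + 13857·15729
1 = 13857·143713 − 15560·127984
So 1 = (13857)·143713 + (-15560)·127984.

1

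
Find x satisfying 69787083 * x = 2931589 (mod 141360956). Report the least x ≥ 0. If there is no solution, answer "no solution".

1098343

First find gcd(69787083, 141360956):
141360956 = 2*69787083 + 1786790
69787083 = 39*1786790 + 102273
1786790 = 17*102273 + 48149
102273 = 2*48149 + 5975
48149 = 8*5975 + 349
5975 = 17*349 + 42
349 = 8*42 + 13
42 = 3*13 + 3
13 = 4*3 + 1
3 = 3*1 + 0
gcd = 1, so a unique solution mod 141360956 exists.
Back-substitute for the Bézout coefficients:
1 = 13 − 4·3
1 = −4·42 + 13·13
1 = 13·349 − 108·42
1 = −108·5975 + 1849·349
1 = 1849·48149 − 14900·5975
1 = −14900·102273 + 31649·48149
1 = 31649·1786790 − 552933·102273
1 = −552933·69787083 + 21596036·1786790
1 = 21596036·141360956 − 43745005·69787083
So 69787083·(-43745005) ≡ 1 (mod 141360956), giving 69787083⁻¹ ≡ 97615951.
x ≡ 69787083⁻¹·2931589 ≡ 97615951·2931589 ≡ 1098343 (mod 141360956).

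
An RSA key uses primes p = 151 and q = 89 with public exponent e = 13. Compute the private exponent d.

5077

φ(n) = (p−1)(q−1) = 150·88 = 13200.
Need d with 13·d ≡ 1 (mod 13200). Apply the extended Euclidean algorithm:
13200 = 1015*13 + 5
13 = 2*5 + 3
5 = 1*3 + 2
3 = 1*2 + 1
2 = 2*1 + 0
Back-substitute:
1 = 3 − 2
1 = −5 + 2·3
1 = 2·13 − 5·5
1 = −5·13200 + 5077·13
So 13·5077 ≡ 1 (mod 13200), hence d = 5077.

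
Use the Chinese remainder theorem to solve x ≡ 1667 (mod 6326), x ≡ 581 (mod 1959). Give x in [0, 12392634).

Write x = 1667 + 6326·k. Then 6326·k ≡ 581 − 1667 ≡ 873 (mod 1959).
Need 6326⁻¹ mod 1959. Extended Euclid on (1959, 449):
1959 = 4*449 + 163
449 = 2*163 + 123
163 = 1*123 + 40
123 = 3*40 + 3
40 = 13*3 + 1
3 = 3*1 + 0
Back-substitute:
1 = 40 − 13·3
1 = −13·123 + 40·40
1 = 40·163 − 53·123
1 = −53·449 + 146·163
1 = 146·1959 − 637·449
6326⁻¹ ≡ 1322 (mod 1959), so k ≡ 1322·873 ≡ 255 (mod 1959).
x = 1667 + 6326·255 = 1614797.

1614797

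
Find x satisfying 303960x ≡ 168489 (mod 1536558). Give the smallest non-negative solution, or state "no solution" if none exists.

no solution

gcd(303960, 1536558):
1536558 = 5*303960 + 16758
303960 = 18*16758 + 2316
16758 = 7*2316 + 546
2316 = 4*546 + 132
546 = 4*132 + 18
132 = 7*18 + 6
18 = 3*6 + 0
gcd = 6, but 6 ∤ 168489, so the congruence has no solution.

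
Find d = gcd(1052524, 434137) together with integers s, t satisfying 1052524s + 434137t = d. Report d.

11

Apply Euclid's algorithm to 1052524 and 434137:
1052524 = 2*434137 + 184250
434137 = 2*184250 + 65637
184250 = 2*65637 + 52976
65637 = 1*52976 + 12661
52976 = 4*12661 + 2332
12661 = 5*2332 + 1001
2332 = 2*1001 + 330
1001 = 3*330 + 11
330 = 30*11 + 0
gcd(1052524, 434137) = 11.
Express as a combination:
11 = 1001 − 3·330
11 = −3·2332 + 7·1001
11 = 7·12661 − 38·2332
11 = −38·52976 + 159·12661
11 = 159·65637 − 197·52976
11 = −197·184250 + 553·65637
11 = 553·434137 − 1303·184250
11 = −1303·1052524 + 3159·434137
So 11 = (-1303)·1052524 + (3159)·434137.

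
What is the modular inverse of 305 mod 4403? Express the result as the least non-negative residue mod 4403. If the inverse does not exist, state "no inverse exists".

1920

gcd(4403, 305) by repeated division:
4403 = 14·305 + 133
305 = 2·133 + 39
133 = 3·39 + 16
39 = 2·16 + 7
16 = 2·7 + 2
7 = 3·2 + 1
2 = 2·1 + 0
Since gcd(305, 4403) = 1, back-substitute to write 1 as a combination:
1 = 7 − 3·2
1 = −3·16 + 7·7
1 = 7·39 − 17·16
1 = −17·133 + 58·39
1 = 58·305 − 133·133
1 = −133·4403 + 1920·305
So 305·1920 ≡ 1 (mod 4403).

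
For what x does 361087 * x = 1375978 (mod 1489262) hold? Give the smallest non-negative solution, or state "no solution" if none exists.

First find gcd(361087, 1489262):
1489262 = 4*361087 + 44914
361087 = 8*44914 + 1775
44914 = 25*1775 + 539
1775 = 3*539 + 158
539 = 3*158 + 65
158 = 2*65 + 28
65 = 2*28 + 9
28 = 3*9 + 1
9 = 9*1 + 0
gcd = 1, so a unique solution mod 1489262 exists.
Back-substitute for the Bézout coefficients:
1 = 28 − 3·9
1 = −3·65 + 7·28
1 = 7·158 − 17·65
1 = −17·539 + 58·158
1 = 58·1775 − 191·539
1 = −191·44914 + 4833·1775
1 = 4833·361087 − 38855·44914
1 = −38855·1489262 + 160253·361087
So 361087·(160253) ≡ 1 (mod 1489262), giving 361087⁻¹ ≡ 160253.
x ≡ 361087⁻¹·1375978 ≡ 160253·1375978 ≡ 2928 (mod 1489262).

2928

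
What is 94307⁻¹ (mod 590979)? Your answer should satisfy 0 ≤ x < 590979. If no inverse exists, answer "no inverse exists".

gcd(590979, 94307) by repeated division:
590979 = 6·94307 + 25137
94307 = 3·25137 + 18896
25137 = 1·18896 + 6241
18896 = 3·6241 + 173
6241 = 36·173 + 13
173 = 13·13 + 4
13 = 3·4 + 1
4 = 4·1 + 0
Since gcd(94307, 590979) = 1, back-substitute to write 1 as a combination:
1 = 13 − 3·4
1 = −3·173 + 40·13
1 = 40·6241 − 1443·173
1 = −1443·18896 + 4369·6241
1 = 4369·25137 − 5812·18896
1 = −5812·94307 + 21805·25137
1 = 21805·590979 − 136642·94307
Hence 94307⁻¹ ≡ -136642 ≡ 454337 (mod 590979).

454337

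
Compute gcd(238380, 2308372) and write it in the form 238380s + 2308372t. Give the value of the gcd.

Euclidean algorithm:
2308372 = 9·238380 + 162952
238380 = 1·162952 + 75428
162952 = 2·75428 + 12096
75428 = 6·12096 + 2852
12096 = 4·2852 + 688
2852 = 4·688 + 100
688 = 6·100 + 88
100 = 1·88 + 12
88 = 7·12 + 4
12 = 3·4 + 0
gcd(238380, 2308372) = 4.
Back-substituting:
4 = 88 − 7·12
4 = −7·100 + 8·88
4 = 8·688 − 55·100
4 = −55·2852 + 228·688
4 = 228·12096 − 967·2852
4 = −967·75428 + 6030·12096
4 = 6030·162952 − 13027·75428
4 = −13027·238380 + 19057·162952
4 = 19057·2308372 − 184540·238380
So 4 = (19057)·2308372 + (-184540)·238380.

4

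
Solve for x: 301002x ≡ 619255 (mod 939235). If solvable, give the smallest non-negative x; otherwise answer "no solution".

First find gcd(301002, 939235):
939235 = 3*301002 + 36229
301002 = 8*36229 + 11170
36229 = 3*11170 + 2719
11170 = 4*2719 + 294
2719 = 9*294 + 73
294 = 4*73 + 2
73 = 36*2 + 1
2 = 2*1 + 0
gcd = 1, so a unique solution mod 939235 exists.
Back-substitute for the Bézout coefficients:
1 = 73 − 36·2
1 = −36·294 + 145·73
1 = 145·2719 − 1341·294
1 = −1341·11170 + 5509·2719
1 = 5509·36229 − 17868·11170
1 = −17868·301002 + 148453·36229
1 = 148453·939235 − 463227·301002
So 301002·(-463227) ≡ 1 (mod 939235), giving 301002⁻¹ ≡ 476008.
x ≡ 301002⁻¹·619255 ≡ 476008·619255 ≡ 821640 (mod 939235).

821640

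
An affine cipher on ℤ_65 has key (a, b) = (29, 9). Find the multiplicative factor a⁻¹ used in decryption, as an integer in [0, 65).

gcd(65, 29) by repeated division:
65 = 2*29 + 7
29 = 4*7 + 1
7 = 7*1 + 0
gcd = 1, so the inverse exists. Back-substitute:
1 = 29 − 4·7
1 = −4·65 + 9·29
So 29·9 ≡ 1 (mod 65).

9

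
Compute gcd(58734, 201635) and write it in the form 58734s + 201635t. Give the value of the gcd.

1

Euclidean algorithm:
201635 = 3*58734 + 25433
58734 = 2*25433 + 7868
25433 = 3*7868 + 1829
7868 = 4*1829 + 552
1829 = 3*552 + 173
552 = 3*173 + 33
173 = 5*33 + 8
33 = 4*8 + 1
8 = 8*1 + 0
gcd(58734, 201635) = 1.
Back-substituting:
1 = 33 − 4·8
1 = −4·173 + 21·33
1 = 21·552 − 67·173
1 = −67·1829 + 222·552
1 = 222·7868 − 955·1829
1 = −955·25433 + 3087·7868
1 = 3087·58734 − 7129·25433
1 = −7129·201635 + 24474·58734
So 1 = (-7129)·201635 + (24474)·58734.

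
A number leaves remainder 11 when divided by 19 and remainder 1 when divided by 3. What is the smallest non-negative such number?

Write x = 11 + 19·k. Then 19·k ≡ 1 − 11 ≡ 2 (mod 3).
Need 19⁻¹ mod 3. Extended Euclid on (3, 1):
3 = 3·1 + 0
19⁻¹ ≡ 1 (mod 3), so k ≡ 1·2 ≡ 2 (mod 3).
x = 11 + 19·2 = 49.

49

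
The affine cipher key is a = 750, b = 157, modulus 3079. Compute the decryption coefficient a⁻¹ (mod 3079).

3001

Apply the Euclidean algorithm to 3079 and 750:
3079 = 4×750 + 79
750 = 9×79 + 39
79 = 2×39 + 1
39 = 39×1 + 0
Since gcd(750, 3079) = 1, back-substitute to write 1 as a combination:
1 = 79 − 2·39
1 = −2·750 + 19·79
1 = 19·3079 − 78·750
Thus 750·(-78) ≡ 1 (mod 3079); reducing, -78 mod 3079 = 3001.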